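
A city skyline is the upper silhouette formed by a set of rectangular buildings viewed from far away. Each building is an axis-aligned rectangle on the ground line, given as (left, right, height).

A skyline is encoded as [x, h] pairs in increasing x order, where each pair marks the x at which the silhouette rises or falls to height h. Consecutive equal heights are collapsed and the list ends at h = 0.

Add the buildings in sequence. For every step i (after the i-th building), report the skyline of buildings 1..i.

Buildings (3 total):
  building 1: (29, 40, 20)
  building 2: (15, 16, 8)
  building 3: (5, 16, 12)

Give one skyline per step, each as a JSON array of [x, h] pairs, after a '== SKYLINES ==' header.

== SKYLINES ==
[[29,20],[40,0]]
[[15,8],[16,0],[29,20],[40,0]]
[[5,12],[16,0],[29,20],[40,0]]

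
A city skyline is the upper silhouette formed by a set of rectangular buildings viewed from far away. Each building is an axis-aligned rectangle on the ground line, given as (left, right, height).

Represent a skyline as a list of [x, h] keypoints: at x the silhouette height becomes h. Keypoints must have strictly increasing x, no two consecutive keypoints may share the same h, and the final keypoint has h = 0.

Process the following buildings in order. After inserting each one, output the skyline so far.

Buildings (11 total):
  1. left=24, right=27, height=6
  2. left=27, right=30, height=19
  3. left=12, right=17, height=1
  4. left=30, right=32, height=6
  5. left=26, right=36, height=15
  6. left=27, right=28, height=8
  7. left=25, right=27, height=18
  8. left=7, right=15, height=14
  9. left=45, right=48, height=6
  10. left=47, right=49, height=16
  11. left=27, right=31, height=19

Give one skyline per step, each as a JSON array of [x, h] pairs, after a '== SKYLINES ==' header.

== SKYLINES ==
[[24,6],[27,0]]
[[24,6],[27,19],[30,0]]
[[12,1],[17,0],[24,6],[27,19],[30,0]]
[[12,1],[17,0],[24,6],[27,19],[30,6],[32,0]]
[[12,1],[17,0],[24,6],[26,15],[27,19],[30,15],[36,0]]
[[12,1],[17,0],[24,6],[26,15],[27,19],[30,15],[36,0]]
[[12,1],[17,0],[24,6],[25,18],[27,19],[30,15],[36,0]]
[[7,14],[15,1],[17,0],[24,6],[25,18],[27,19],[30,15],[36,0]]
[[7,14],[15,1],[17,0],[24,6],[25,18],[27,19],[30,15],[36,0],[45,6],[48,0]]
[[7,14],[15,1],[17,0],[24,6],[25,18],[27,19],[30,15],[36,0],[45,6],[47,16],[49,0]]
[[7,14],[15,1],[17,0],[24,6],[25,18],[27,19],[31,15],[36,0],[45,6],[47,16],[49,0]]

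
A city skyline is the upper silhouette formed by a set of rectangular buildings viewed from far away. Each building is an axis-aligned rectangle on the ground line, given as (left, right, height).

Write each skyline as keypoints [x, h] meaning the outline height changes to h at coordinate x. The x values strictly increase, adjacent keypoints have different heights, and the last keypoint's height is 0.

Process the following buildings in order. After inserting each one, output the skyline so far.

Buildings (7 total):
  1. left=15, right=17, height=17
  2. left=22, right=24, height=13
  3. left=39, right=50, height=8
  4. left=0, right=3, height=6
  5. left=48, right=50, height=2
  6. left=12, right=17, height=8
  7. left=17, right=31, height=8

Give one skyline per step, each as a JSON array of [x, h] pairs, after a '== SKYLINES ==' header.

== SKYLINES ==
[[15,17],[17,0]]
[[15,17],[17,0],[22,13],[24,0]]
[[15,17],[17,0],[22,13],[24,0],[39,8],[50,0]]
[[0,6],[3,0],[15,17],[17,0],[22,13],[24,0],[39,8],[50,0]]
[[0,6],[3,0],[15,17],[17,0],[22,13],[24,0],[39,8],[50,0]]
[[0,6],[3,0],[12,8],[15,17],[17,0],[22,13],[24,0],[39,8],[50,0]]
[[0,6],[3,0],[12,8],[15,17],[17,8],[22,13],[24,8],[31,0],[39,8],[50,0]]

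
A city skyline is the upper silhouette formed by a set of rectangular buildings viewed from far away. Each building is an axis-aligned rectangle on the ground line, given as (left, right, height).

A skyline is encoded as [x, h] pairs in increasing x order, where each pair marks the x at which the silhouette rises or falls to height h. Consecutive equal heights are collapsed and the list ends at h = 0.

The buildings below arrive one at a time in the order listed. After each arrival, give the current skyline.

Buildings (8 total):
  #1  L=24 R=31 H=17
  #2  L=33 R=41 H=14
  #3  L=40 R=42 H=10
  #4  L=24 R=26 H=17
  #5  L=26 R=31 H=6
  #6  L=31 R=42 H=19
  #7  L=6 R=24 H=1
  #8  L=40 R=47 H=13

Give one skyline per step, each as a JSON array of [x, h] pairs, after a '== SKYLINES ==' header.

== SKYLINES ==
[[24,17],[31,0]]
[[24,17],[31,0],[33,14],[41,0]]
[[24,17],[31,0],[33,14],[41,10],[42,0]]
[[24,17],[31,0],[33,14],[41,10],[42,0]]
[[24,17],[31,0],[33,14],[41,10],[42,0]]
[[24,17],[31,19],[42,0]]
[[6,1],[24,17],[31,19],[42,0]]
[[6,1],[24,17],[31,19],[42,13],[47,0]]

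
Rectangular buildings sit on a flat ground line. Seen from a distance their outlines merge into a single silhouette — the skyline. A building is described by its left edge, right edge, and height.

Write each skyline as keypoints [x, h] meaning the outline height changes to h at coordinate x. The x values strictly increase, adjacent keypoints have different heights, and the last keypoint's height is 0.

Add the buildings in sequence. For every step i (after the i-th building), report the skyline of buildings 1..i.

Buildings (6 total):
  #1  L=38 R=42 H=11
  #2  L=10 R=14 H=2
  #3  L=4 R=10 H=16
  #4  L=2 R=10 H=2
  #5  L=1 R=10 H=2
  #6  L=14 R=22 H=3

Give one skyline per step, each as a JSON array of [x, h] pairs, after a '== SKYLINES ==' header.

== SKYLINES ==
[[38,11],[42,0]]
[[10,2],[14,0],[38,11],[42,0]]
[[4,16],[10,2],[14,0],[38,11],[42,0]]
[[2,2],[4,16],[10,2],[14,0],[38,11],[42,0]]
[[1,2],[4,16],[10,2],[14,0],[38,11],[42,0]]
[[1,2],[4,16],[10,2],[14,3],[22,0],[38,11],[42,0]]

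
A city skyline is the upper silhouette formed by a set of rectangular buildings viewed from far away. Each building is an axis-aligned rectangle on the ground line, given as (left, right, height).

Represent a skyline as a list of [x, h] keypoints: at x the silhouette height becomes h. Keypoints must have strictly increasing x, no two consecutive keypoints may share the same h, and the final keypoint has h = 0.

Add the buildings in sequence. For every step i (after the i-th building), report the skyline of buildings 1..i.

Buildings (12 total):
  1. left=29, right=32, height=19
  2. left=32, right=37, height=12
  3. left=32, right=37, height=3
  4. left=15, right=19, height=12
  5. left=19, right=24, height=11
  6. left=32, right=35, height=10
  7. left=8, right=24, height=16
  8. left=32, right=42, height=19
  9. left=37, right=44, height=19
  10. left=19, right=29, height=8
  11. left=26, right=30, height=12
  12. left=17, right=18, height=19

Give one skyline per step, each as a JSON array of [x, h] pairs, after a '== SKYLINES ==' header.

== SKYLINES ==
[[29,19],[32,0]]
[[29,19],[32,12],[37,0]]
[[29,19],[32,12],[37,0]]
[[15,12],[19,0],[29,19],[32,12],[37,0]]
[[15,12],[19,11],[24,0],[29,19],[32,12],[37,0]]
[[15,12],[19,11],[24,0],[29,19],[32,12],[37,0]]
[[8,16],[24,0],[29,19],[32,12],[37,0]]
[[8,16],[24,0],[29,19],[42,0]]
[[8,16],[24,0],[29,19],[44,0]]
[[8,16],[24,8],[29,19],[44,0]]
[[8,16],[24,8],[26,12],[29,19],[44,0]]
[[8,16],[17,19],[18,16],[24,8],[26,12],[29,19],[44,0]]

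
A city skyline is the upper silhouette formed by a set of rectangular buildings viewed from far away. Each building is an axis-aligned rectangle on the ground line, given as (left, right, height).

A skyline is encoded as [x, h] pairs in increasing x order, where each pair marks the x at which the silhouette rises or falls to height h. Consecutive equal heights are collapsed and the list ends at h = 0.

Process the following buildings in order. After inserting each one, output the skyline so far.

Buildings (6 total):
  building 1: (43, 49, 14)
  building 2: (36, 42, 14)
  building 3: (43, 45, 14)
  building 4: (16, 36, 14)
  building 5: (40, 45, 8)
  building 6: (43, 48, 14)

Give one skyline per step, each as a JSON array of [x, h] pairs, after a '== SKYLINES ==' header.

== SKYLINES ==
[[43,14],[49,0]]
[[36,14],[42,0],[43,14],[49,0]]
[[36,14],[42,0],[43,14],[49,0]]
[[16,14],[42,0],[43,14],[49,0]]
[[16,14],[42,8],[43,14],[49,0]]
[[16,14],[42,8],[43,14],[49,0]]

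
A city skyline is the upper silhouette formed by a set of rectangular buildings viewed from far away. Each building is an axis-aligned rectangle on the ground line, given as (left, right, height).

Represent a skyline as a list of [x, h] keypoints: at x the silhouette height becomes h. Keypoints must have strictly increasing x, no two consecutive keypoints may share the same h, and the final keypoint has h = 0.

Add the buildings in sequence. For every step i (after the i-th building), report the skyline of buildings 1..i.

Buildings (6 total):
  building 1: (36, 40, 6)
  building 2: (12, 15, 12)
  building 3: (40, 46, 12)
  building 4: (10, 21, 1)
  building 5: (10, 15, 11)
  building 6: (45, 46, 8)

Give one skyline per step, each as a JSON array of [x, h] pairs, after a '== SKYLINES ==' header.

== SKYLINES ==
[[36,6],[40,0]]
[[12,12],[15,0],[36,6],[40,0]]
[[12,12],[15,0],[36,6],[40,12],[46,0]]
[[10,1],[12,12],[15,1],[21,0],[36,6],[40,12],[46,0]]
[[10,11],[12,12],[15,1],[21,0],[36,6],[40,12],[46,0]]
[[10,11],[12,12],[15,1],[21,0],[36,6],[40,12],[46,0]]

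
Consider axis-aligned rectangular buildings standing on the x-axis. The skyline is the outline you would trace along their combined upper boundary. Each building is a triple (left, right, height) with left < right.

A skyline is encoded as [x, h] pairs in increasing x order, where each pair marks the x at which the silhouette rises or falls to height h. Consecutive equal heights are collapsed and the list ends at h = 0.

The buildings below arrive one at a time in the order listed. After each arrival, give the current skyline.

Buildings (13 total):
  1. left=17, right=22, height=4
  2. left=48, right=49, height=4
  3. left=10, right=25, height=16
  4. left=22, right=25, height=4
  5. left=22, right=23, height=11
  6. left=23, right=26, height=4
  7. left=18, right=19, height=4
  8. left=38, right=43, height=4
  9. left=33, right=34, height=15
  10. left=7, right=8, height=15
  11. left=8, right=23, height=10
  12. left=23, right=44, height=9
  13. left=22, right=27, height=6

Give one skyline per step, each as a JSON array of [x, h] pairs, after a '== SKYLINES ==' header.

== SKYLINES ==
[[17,4],[22,0]]
[[17,4],[22,0],[48,4],[49,0]]
[[10,16],[25,0],[48,4],[49,0]]
[[10,16],[25,0],[48,4],[49,0]]
[[10,16],[25,0],[48,4],[49,0]]
[[10,16],[25,4],[26,0],[48,4],[49,0]]
[[10,16],[25,4],[26,0],[48,4],[49,0]]
[[10,16],[25,4],[26,0],[38,4],[43,0],[48,4],[49,0]]
[[10,16],[25,4],[26,0],[33,15],[34,0],[38,4],[43,0],[48,4],[49,0]]
[[7,15],[8,0],[10,16],[25,4],[26,0],[33,15],[34,0],[38,4],[43,0],[48,4],[49,0]]
[[7,15],[8,10],[10,16],[25,4],[26,0],[33,15],[34,0],[38,4],[43,0],[48,4],[49,0]]
[[7,15],[8,10],[10,16],[25,9],[33,15],[34,9],[44,0],[48,4],[49,0]]
[[7,15],[8,10],[10,16],[25,9],[33,15],[34,9],[44,0],[48,4],[49,0]]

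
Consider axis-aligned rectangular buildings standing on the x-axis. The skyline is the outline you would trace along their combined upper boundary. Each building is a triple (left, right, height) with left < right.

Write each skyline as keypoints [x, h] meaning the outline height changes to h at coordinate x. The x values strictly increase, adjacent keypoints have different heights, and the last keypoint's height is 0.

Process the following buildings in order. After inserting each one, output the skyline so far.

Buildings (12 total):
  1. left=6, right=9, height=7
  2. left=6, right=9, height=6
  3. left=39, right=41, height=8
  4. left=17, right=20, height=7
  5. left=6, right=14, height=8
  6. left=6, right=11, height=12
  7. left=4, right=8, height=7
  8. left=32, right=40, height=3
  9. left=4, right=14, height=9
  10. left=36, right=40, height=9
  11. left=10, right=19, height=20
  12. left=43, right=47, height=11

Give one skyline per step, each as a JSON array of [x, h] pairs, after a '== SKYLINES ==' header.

== SKYLINES ==
[[6,7],[9,0]]
[[6,7],[9,0]]
[[6,7],[9,0],[39,8],[41,0]]
[[6,7],[9,0],[17,7],[20,0],[39,8],[41,0]]
[[6,8],[14,0],[17,7],[20,0],[39,8],[41,0]]
[[6,12],[11,8],[14,0],[17,7],[20,0],[39,8],[41,0]]
[[4,7],[6,12],[11,8],[14,0],[17,7],[20,0],[39,8],[41,0]]
[[4,7],[6,12],[11,8],[14,0],[17,7],[20,0],[32,3],[39,8],[41,0]]
[[4,9],[6,12],[11,9],[14,0],[17,7],[20,0],[32,3],[39,8],[41,0]]
[[4,9],[6,12],[11,9],[14,0],[17,7],[20,0],[32,3],[36,9],[40,8],[41,0]]
[[4,9],[6,12],[10,20],[19,7],[20,0],[32,3],[36,9],[40,8],[41,0]]
[[4,9],[6,12],[10,20],[19,7],[20,0],[32,3],[36,9],[40,8],[41,0],[43,11],[47,0]]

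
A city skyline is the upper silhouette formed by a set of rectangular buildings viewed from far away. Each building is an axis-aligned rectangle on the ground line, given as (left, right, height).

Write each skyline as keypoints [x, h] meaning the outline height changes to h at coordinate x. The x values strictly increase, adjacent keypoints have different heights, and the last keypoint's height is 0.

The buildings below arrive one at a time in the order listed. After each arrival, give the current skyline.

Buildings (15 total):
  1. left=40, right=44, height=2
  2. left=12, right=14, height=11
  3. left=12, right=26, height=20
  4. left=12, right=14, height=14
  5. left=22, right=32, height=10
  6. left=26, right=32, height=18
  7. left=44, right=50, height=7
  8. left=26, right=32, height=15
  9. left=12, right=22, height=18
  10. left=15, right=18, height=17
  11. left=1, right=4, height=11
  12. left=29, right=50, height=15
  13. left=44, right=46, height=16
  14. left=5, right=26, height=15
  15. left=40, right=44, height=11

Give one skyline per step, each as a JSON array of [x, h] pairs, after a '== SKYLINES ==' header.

== SKYLINES ==
[[40,2],[44,0]]
[[12,11],[14,0],[40,2],[44,0]]
[[12,20],[26,0],[40,2],[44,0]]
[[12,20],[26,0],[40,2],[44,0]]
[[12,20],[26,10],[32,0],[40,2],[44,0]]
[[12,20],[26,18],[32,0],[40,2],[44,0]]
[[12,20],[26,18],[32,0],[40,2],[44,7],[50,0]]
[[12,20],[26,18],[32,0],[40,2],[44,7],[50,0]]
[[12,20],[26,18],[32,0],[40,2],[44,7],[50,0]]
[[12,20],[26,18],[32,0],[40,2],[44,7],[50,0]]
[[1,11],[4,0],[12,20],[26,18],[32,0],[40,2],[44,7],[50,0]]
[[1,11],[4,0],[12,20],[26,18],[32,15],[50,0]]
[[1,11],[4,0],[12,20],[26,18],[32,15],[44,16],[46,15],[50,0]]
[[1,11],[4,0],[5,15],[12,20],[26,18],[32,15],[44,16],[46,15],[50,0]]
[[1,11],[4,0],[5,15],[12,20],[26,18],[32,15],[44,16],[46,15],[50,0]]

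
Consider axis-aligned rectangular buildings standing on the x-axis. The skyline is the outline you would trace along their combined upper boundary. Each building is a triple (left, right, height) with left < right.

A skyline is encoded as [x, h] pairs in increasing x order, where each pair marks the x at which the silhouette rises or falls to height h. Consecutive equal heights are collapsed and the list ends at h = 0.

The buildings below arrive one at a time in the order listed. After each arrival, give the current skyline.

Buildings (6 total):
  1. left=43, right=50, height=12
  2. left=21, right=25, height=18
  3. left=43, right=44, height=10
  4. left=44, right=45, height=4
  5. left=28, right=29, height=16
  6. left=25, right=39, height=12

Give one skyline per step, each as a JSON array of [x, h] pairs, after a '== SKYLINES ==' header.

== SKYLINES ==
[[43,12],[50,0]]
[[21,18],[25,0],[43,12],[50,0]]
[[21,18],[25,0],[43,12],[50,0]]
[[21,18],[25,0],[43,12],[50,0]]
[[21,18],[25,0],[28,16],[29,0],[43,12],[50,0]]
[[21,18],[25,12],[28,16],[29,12],[39,0],[43,12],[50,0]]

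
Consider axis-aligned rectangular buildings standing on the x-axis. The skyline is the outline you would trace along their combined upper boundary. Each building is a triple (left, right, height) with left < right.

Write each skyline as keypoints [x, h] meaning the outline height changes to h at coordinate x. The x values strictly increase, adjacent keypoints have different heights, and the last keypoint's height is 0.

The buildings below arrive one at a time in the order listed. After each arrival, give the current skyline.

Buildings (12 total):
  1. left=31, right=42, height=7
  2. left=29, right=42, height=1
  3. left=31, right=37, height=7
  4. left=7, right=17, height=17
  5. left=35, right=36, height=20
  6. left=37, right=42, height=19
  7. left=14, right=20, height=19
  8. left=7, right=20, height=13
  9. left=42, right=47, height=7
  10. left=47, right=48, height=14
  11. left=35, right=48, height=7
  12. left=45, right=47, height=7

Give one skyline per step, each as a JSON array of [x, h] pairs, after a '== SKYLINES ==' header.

== SKYLINES ==
[[31,7],[42,0]]
[[29,1],[31,7],[42,0]]
[[29,1],[31,7],[42,0]]
[[7,17],[17,0],[29,1],[31,7],[42,0]]
[[7,17],[17,0],[29,1],[31,7],[35,20],[36,7],[42,0]]
[[7,17],[17,0],[29,1],[31,7],[35,20],[36,7],[37,19],[42,0]]
[[7,17],[14,19],[20,0],[29,1],[31,7],[35,20],[36,7],[37,19],[42,0]]
[[7,17],[14,19],[20,0],[29,1],[31,7],[35,20],[36,7],[37,19],[42,0]]
[[7,17],[14,19],[20,0],[29,1],[31,7],[35,20],[36,7],[37,19],[42,7],[47,0]]
[[7,17],[14,19],[20,0],[29,1],[31,7],[35,20],[36,7],[37,19],[42,7],[47,14],[48,0]]
[[7,17],[14,19],[20,0],[29,1],[31,7],[35,20],[36,7],[37,19],[42,7],[47,14],[48,0]]
[[7,17],[14,19],[20,0],[29,1],[31,7],[35,20],[36,7],[37,19],[42,7],[47,14],[48,0]]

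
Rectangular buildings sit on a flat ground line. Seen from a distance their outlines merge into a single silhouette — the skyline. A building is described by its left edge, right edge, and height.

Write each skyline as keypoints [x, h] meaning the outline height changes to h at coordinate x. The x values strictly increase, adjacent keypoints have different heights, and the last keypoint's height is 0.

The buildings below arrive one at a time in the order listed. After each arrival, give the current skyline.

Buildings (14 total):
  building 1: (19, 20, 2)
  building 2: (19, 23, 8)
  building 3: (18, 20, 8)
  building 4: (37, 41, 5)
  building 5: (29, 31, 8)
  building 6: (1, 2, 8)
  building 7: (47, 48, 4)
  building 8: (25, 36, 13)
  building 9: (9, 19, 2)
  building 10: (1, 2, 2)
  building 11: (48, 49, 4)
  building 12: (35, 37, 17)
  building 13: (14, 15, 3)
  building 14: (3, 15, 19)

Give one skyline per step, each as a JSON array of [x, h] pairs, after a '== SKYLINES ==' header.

== SKYLINES ==
[[19,2],[20,0]]
[[19,8],[23,0]]
[[18,8],[23,0]]
[[18,8],[23,0],[37,5],[41,0]]
[[18,8],[23,0],[29,8],[31,0],[37,5],[41,0]]
[[1,8],[2,0],[18,8],[23,0],[29,8],[31,0],[37,5],[41,0]]
[[1,8],[2,0],[18,8],[23,0],[29,8],[31,0],[37,5],[41,0],[47,4],[48,0]]
[[1,8],[2,0],[18,8],[23,0],[25,13],[36,0],[37,5],[41,0],[47,4],[48,0]]
[[1,8],[2,0],[9,2],[18,8],[23,0],[25,13],[36,0],[37,5],[41,0],[47,4],[48,0]]
[[1,8],[2,0],[9,2],[18,8],[23,0],[25,13],[36,0],[37,5],[41,0],[47,4],[48,0]]
[[1,8],[2,0],[9,2],[18,8],[23,0],[25,13],[36,0],[37,5],[41,0],[47,4],[49,0]]
[[1,8],[2,0],[9,2],[18,8],[23,0],[25,13],[35,17],[37,5],[41,0],[47,4],[49,0]]
[[1,8],[2,0],[9,2],[14,3],[15,2],[18,8],[23,0],[25,13],[35,17],[37,5],[41,0],[47,4],[49,0]]
[[1,8],[2,0],[3,19],[15,2],[18,8],[23,0],[25,13],[35,17],[37,5],[41,0],[47,4],[49,0]]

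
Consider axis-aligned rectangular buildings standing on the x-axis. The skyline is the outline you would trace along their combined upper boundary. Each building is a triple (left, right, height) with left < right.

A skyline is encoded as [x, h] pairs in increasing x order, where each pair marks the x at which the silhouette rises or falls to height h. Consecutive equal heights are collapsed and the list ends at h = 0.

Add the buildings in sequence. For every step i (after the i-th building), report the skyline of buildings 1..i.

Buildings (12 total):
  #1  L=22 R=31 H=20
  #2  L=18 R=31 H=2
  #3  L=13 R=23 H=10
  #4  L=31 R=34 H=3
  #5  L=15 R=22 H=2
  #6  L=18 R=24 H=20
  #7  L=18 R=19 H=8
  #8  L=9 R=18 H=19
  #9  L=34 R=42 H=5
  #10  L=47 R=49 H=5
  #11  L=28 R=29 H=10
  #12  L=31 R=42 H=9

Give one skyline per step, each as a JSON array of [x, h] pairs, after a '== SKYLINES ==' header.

== SKYLINES ==
[[22,20],[31,0]]
[[18,2],[22,20],[31,0]]
[[13,10],[22,20],[31,0]]
[[13,10],[22,20],[31,3],[34,0]]
[[13,10],[22,20],[31,3],[34,0]]
[[13,10],[18,20],[31,3],[34,0]]
[[13,10],[18,20],[31,3],[34,0]]
[[9,19],[18,20],[31,3],[34,0]]
[[9,19],[18,20],[31,3],[34,5],[42,0]]
[[9,19],[18,20],[31,3],[34,5],[42,0],[47,5],[49,0]]
[[9,19],[18,20],[31,3],[34,5],[42,0],[47,5],[49,0]]
[[9,19],[18,20],[31,9],[42,0],[47,5],[49,0]]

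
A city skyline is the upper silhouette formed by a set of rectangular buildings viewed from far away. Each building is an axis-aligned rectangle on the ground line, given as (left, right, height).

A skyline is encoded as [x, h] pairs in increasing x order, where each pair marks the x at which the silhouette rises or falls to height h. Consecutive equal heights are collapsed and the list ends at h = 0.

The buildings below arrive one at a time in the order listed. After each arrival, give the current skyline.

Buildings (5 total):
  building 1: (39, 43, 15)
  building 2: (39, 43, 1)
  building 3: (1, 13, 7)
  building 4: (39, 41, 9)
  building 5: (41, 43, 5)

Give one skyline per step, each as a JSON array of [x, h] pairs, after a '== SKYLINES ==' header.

== SKYLINES ==
[[39,15],[43,0]]
[[39,15],[43,0]]
[[1,7],[13,0],[39,15],[43,0]]
[[1,7],[13,0],[39,15],[43,0]]
[[1,7],[13,0],[39,15],[43,0]]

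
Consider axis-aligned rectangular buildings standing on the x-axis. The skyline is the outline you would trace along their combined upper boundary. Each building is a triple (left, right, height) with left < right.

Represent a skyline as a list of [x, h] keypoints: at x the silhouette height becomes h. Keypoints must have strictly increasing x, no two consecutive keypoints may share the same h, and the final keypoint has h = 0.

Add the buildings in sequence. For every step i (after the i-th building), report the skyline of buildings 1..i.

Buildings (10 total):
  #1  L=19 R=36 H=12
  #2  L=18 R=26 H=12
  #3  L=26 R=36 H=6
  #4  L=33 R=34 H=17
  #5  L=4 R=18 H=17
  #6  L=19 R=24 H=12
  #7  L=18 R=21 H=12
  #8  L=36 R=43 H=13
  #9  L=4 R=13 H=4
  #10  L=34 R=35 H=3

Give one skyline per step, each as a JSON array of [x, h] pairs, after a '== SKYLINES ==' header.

== SKYLINES ==
[[19,12],[36,0]]
[[18,12],[36,0]]
[[18,12],[36,0]]
[[18,12],[33,17],[34,12],[36,0]]
[[4,17],[18,12],[33,17],[34,12],[36,0]]
[[4,17],[18,12],[33,17],[34,12],[36,0]]
[[4,17],[18,12],[33,17],[34,12],[36,0]]
[[4,17],[18,12],[33,17],[34,12],[36,13],[43,0]]
[[4,17],[18,12],[33,17],[34,12],[36,13],[43,0]]
[[4,17],[18,12],[33,17],[34,12],[36,13],[43,0]]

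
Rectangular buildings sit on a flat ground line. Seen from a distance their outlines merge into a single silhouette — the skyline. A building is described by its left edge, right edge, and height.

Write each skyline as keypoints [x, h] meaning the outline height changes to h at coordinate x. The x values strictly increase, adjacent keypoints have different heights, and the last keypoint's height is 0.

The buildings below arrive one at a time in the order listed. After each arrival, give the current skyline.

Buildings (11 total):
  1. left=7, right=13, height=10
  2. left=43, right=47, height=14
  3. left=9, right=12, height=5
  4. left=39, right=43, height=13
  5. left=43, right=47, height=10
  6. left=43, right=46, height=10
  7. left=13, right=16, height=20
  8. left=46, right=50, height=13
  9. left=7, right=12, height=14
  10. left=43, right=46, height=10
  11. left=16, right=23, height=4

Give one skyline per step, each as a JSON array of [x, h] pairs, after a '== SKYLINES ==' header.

== SKYLINES ==
[[7,10],[13,0]]
[[7,10],[13,0],[43,14],[47,0]]
[[7,10],[13,0],[43,14],[47,0]]
[[7,10],[13,0],[39,13],[43,14],[47,0]]
[[7,10],[13,0],[39,13],[43,14],[47,0]]
[[7,10],[13,0],[39,13],[43,14],[47,0]]
[[7,10],[13,20],[16,0],[39,13],[43,14],[47,0]]
[[7,10],[13,20],[16,0],[39,13],[43,14],[47,13],[50,0]]
[[7,14],[12,10],[13,20],[16,0],[39,13],[43,14],[47,13],[50,0]]
[[7,14],[12,10],[13,20],[16,0],[39,13],[43,14],[47,13],[50,0]]
[[7,14],[12,10],[13,20],[16,4],[23,0],[39,13],[43,14],[47,13],[50,0]]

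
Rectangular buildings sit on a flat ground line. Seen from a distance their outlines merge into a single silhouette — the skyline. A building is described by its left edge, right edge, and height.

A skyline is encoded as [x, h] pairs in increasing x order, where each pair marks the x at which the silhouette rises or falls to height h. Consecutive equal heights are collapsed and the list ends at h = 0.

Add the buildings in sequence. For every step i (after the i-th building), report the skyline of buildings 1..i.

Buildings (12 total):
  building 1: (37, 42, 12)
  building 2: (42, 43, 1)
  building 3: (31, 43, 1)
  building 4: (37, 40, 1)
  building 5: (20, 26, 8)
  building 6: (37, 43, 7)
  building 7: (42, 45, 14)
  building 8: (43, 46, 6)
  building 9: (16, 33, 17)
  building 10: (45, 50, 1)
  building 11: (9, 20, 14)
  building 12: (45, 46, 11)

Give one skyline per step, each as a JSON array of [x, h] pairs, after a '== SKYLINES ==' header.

== SKYLINES ==
[[37,12],[42,0]]
[[37,12],[42,1],[43,0]]
[[31,1],[37,12],[42,1],[43,0]]
[[31,1],[37,12],[42,1],[43,0]]
[[20,8],[26,0],[31,1],[37,12],[42,1],[43,0]]
[[20,8],[26,0],[31,1],[37,12],[42,7],[43,0]]
[[20,8],[26,0],[31,1],[37,12],[42,14],[45,0]]
[[20,8],[26,0],[31,1],[37,12],[42,14],[45,6],[46,0]]
[[16,17],[33,1],[37,12],[42,14],[45,6],[46,0]]
[[16,17],[33,1],[37,12],[42,14],[45,6],[46,1],[50,0]]
[[9,14],[16,17],[33,1],[37,12],[42,14],[45,6],[46,1],[50,0]]
[[9,14],[16,17],[33,1],[37,12],[42,14],[45,11],[46,1],[50,0]]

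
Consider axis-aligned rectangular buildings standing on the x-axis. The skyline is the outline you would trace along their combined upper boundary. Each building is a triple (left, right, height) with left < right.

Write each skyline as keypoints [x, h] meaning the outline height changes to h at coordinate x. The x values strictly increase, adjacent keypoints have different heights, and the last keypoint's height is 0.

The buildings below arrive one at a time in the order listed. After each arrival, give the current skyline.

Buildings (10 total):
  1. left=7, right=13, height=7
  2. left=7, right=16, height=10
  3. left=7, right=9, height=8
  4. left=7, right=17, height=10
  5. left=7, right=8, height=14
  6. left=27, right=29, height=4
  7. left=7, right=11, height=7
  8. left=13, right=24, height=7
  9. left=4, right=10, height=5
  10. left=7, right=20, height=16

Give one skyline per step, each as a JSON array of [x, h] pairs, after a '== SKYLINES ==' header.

== SKYLINES ==
[[7,7],[13,0]]
[[7,10],[16,0]]
[[7,10],[16,0]]
[[7,10],[17,0]]
[[7,14],[8,10],[17,0]]
[[7,14],[8,10],[17,0],[27,4],[29,0]]
[[7,14],[8,10],[17,0],[27,4],[29,0]]
[[7,14],[8,10],[17,7],[24,0],[27,4],[29,0]]
[[4,5],[7,14],[8,10],[17,7],[24,0],[27,4],[29,0]]
[[4,5],[7,16],[20,7],[24,0],[27,4],[29,0]]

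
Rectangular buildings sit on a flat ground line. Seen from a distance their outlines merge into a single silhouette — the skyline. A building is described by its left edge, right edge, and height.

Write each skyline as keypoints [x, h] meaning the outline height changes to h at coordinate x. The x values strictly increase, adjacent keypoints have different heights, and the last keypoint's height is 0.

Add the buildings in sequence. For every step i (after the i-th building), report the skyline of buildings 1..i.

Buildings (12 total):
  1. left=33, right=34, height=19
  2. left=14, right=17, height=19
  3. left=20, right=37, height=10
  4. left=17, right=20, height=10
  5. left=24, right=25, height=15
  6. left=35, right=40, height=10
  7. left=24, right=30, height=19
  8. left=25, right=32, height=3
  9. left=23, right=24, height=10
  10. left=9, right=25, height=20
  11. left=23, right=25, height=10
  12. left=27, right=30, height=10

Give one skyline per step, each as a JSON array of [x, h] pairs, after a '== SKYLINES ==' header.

== SKYLINES ==
[[33,19],[34,0]]
[[14,19],[17,0],[33,19],[34,0]]
[[14,19],[17,0],[20,10],[33,19],[34,10],[37,0]]
[[14,19],[17,10],[33,19],[34,10],[37,0]]
[[14,19],[17,10],[24,15],[25,10],[33,19],[34,10],[37,0]]
[[14,19],[17,10],[24,15],[25,10],[33,19],[34,10],[40,0]]
[[14,19],[17,10],[24,19],[30,10],[33,19],[34,10],[40,0]]
[[14,19],[17,10],[24,19],[30,10],[33,19],[34,10],[40,0]]
[[14,19],[17,10],[24,19],[30,10],[33,19],[34,10],[40,0]]
[[9,20],[25,19],[30,10],[33,19],[34,10],[40,0]]
[[9,20],[25,19],[30,10],[33,19],[34,10],[40,0]]
[[9,20],[25,19],[30,10],[33,19],[34,10],[40,0]]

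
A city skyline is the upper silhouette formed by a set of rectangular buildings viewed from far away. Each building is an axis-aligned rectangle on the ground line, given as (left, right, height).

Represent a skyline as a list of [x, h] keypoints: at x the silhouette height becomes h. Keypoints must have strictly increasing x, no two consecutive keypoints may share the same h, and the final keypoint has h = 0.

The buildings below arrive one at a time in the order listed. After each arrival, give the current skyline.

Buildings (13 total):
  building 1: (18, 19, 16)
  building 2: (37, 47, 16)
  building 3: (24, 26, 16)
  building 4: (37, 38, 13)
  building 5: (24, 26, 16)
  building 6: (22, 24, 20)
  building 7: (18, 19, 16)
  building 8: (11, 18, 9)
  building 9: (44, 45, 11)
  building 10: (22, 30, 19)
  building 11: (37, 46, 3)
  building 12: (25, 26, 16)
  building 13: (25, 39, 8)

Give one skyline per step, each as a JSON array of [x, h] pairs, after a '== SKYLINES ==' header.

== SKYLINES ==
[[18,16],[19,0]]
[[18,16],[19,0],[37,16],[47,0]]
[[18,16],[19,0],[24,16],[26,0],[37,16],[47,0]]
[[18,16],[19,0],[24,16],[26,0],[37,16],[47,0]]
[[18,16],[19,0],[24,16],[26,0],[37,16],[47,0]]
[[18,16],[19,0],[22,20],[24,16],[26,0],[37,16],[47,0]]
[[18,16],[19,0],[22,20],[24,16],[26,0],[37,16],[47,0]]
[[11,9],[18,16],[19,0],[22,20],[24,16],[26,0],[37,16],[47,0]]
[[11,9],[18,16],[19,0],[22,20],[24,16],[26,0],[37,16],[47,0]]
[[11,9],[18,16],[19,0],[22,20],[24,19],[30,0],[37,16],[47,0]]
[[11,9],[18,16],[19,0],[22,20],[24,19],[30,0],[37,16],[47,0]]
[[11,9],[18,16],[19,0],[22,20],[24,19],[30,0],[37,16],[47,0]]
[[11,9],[18,16],[19,0],[22,20],[24,19],[30,8],[37,16],[47,0]]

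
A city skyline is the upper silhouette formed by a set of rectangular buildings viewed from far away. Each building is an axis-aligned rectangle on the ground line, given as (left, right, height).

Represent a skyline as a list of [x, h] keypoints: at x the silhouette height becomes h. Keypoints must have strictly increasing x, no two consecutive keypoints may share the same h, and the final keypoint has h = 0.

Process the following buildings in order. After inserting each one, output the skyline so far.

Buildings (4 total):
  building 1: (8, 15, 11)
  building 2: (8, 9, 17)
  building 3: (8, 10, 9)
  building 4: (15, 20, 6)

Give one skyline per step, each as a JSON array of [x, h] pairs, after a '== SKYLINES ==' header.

== SKYLINES ==
[[8,11],[15,0]]
[[8,17],[9,11],[15,0]]
[[8,17],[9,11],[15,0]]
[[8,17],[9,11],[15,6],[20,0]]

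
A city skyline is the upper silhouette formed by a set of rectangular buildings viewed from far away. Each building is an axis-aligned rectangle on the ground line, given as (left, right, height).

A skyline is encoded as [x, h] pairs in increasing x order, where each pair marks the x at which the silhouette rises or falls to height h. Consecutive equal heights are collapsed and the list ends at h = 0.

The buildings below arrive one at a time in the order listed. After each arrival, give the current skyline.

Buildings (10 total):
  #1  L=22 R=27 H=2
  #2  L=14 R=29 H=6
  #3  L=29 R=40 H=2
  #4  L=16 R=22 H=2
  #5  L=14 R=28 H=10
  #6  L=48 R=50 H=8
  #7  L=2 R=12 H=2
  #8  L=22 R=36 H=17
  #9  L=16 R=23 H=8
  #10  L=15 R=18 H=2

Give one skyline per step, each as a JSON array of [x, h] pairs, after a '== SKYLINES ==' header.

== SKYLINES ==
[[22,2],[27,0]]
[[14,6],[29,0]]
[[14,6],[29,2],[40,0]]
[[14,6],[29,2],[40,0]]
[[14,10],[28,6],[29,2],[40,0]]
[[14,10],[28,6],[29,2],[40,0],[48,8],[50,0]]
[[2,2],[12,0],[14,10],[28,6],[29,2],[40,0],[48,8],[50,0]]
[[2,2],[12,0],[14,10],[22,17],[36,2],[40,0],[48,8],[50,0]]
[[2,2],[12,0],[14,10],[22,17],[36,2],[40,0],[48,8],[50,0]]
[[2,2],[12,0],[14,10],[22,17],[36,2],[40,0],[48,8],[50,0]]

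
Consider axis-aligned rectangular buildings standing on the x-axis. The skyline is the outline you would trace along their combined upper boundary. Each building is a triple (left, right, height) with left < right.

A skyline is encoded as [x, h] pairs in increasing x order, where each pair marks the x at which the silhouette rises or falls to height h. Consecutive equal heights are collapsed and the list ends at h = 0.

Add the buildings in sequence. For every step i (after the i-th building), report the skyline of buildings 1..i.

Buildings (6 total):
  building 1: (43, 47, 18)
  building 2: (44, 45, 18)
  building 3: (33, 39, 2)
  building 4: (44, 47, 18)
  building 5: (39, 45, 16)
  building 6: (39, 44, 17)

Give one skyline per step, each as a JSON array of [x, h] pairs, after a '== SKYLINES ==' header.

== SKYLINES ==
[[43,18],[47,0]]
[[43,18],[47,0]]
[[33,2],[39,0],[43,18],[47,0]]
[[33,2],[39,0],[43,18],[47,0]]
[[33,2],[39,16],[43,18],[47,0]]
[[33,2],[39,17],[43,18],[47,0]]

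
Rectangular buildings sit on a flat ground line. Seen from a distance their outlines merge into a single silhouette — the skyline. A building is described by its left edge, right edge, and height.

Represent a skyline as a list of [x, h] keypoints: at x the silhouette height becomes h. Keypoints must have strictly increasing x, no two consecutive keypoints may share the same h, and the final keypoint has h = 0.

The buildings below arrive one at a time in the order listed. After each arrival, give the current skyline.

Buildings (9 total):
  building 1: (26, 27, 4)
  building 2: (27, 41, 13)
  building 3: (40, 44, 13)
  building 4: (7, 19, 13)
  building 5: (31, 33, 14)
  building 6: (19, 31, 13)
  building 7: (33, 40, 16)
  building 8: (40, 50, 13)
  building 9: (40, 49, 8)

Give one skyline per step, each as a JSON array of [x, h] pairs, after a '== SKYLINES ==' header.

== SKYLINES ==
[[26,4],[27,0]]
[[26,4],[27,13],[41,0]]
[[26,4],[27,13],[44,0]]
[[7,13],[19,0],[26,4],[27,13],[44,0]]
[[7,13],[19,0],[26,4],[27,13],[31,14],[33,13],[44,0]]
[[7,13],[31,14],[33,13],[44,0]]
[[7,13],[31,14],[33,16],[40,13],[44,0]]
[[7,13],[31,14],[33,16],[40,13],[50,0]]
[[7,13],[31,14],[33,16],[40,13],[50,0]]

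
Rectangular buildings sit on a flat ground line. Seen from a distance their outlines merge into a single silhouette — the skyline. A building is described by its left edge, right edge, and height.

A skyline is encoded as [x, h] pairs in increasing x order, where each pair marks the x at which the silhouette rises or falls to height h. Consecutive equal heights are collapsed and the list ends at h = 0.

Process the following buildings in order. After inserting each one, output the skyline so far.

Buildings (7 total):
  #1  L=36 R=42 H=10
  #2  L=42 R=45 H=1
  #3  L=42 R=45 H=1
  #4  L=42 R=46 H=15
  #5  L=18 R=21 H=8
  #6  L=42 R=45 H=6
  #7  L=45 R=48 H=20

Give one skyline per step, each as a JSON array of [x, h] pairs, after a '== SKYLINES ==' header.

== SKYLINES ==
[[36,10],[42,0]]
[[36,10],[42,1],[45,0]]
[[36,10],[42,1],[45,0]]
[[36,10],[42,15],[46,0]]
[[18,8],[21,0],[36,10],[42,15],[46,0]]
[[18,8],[21,0],[36,10],[42,15],[46,0]]
[[18,8],[21,0],[36,10],[42,15],[45,20],[48,0]]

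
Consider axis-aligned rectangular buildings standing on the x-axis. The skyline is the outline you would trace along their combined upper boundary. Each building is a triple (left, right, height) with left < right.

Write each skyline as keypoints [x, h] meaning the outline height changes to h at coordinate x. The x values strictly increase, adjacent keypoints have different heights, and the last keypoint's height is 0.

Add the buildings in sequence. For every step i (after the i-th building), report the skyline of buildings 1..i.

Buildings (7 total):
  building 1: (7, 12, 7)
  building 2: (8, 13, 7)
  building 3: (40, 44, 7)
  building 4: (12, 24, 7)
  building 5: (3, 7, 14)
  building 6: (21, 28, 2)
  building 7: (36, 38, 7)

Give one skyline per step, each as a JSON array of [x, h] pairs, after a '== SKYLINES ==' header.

== SKYLINES ==
[[7,7],[12,0]]
[[7,7],[13,0]]
[[7,7],[13,0],[40,7],[44,0]]
[[7,7],[24,0],[40,7],[44,0]]
[[3,14],[7,7],[24,0],[40,7],[44,0]]
[[3,14],[7,7],[24,2],[28,0],[40,7],[44,0]]
[[3,14],[7,7],[24,2],[28,0],[36,7],[38,0],[40,7],[44,0]]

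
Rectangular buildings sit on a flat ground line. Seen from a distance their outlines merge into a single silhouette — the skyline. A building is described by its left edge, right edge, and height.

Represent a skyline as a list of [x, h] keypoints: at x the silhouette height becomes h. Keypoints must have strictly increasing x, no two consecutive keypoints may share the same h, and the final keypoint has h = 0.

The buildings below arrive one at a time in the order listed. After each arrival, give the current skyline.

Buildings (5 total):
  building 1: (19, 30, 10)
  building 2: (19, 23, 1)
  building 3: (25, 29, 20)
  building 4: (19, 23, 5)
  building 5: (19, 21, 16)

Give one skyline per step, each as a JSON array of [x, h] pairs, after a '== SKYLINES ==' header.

== SKYLINES ==
[[19,10],[30,0]]
[[19,10],[30,0]]
[[19,10],[25,20],[29,10],[30,0]]
[[19,10],[25,20],[29,10],[30,0]]
[[19,16],[21,10],[25,20],[29,10],[30,0]]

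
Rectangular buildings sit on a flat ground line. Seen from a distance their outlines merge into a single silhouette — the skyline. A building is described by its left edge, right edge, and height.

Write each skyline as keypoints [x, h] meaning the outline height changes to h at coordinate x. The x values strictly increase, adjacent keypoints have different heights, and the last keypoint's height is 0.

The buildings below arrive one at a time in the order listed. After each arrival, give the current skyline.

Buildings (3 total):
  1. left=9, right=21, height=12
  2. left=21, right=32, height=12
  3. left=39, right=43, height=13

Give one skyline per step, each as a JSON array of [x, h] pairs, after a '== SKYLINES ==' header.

== SKYLINES ==
[[9,12],[21,0]]
[[9,12],[32,0]]
[[9,12],[32,0],[39,13],[43,0]]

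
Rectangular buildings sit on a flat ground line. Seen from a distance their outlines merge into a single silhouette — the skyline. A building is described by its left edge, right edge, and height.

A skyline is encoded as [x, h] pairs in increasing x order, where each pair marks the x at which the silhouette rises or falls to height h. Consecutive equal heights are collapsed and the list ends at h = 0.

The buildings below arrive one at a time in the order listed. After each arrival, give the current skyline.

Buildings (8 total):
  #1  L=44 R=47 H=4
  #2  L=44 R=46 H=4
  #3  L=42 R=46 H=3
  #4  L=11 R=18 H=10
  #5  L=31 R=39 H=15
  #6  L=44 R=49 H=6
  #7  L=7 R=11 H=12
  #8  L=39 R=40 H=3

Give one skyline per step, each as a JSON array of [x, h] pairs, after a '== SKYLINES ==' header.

== SKYLINES ==
[[44,4],[47,0]]
[[44,4],[47,0]]
[[42,3],[44,4],[47,0]]
[[11,10],[18,0],[42,3],[44,4],[47,0]]
[[11,10],[18,0],[31,15],[39,0],[42,3],[44,4],[47,0]]
[[11,10],[18,0],[31,15],[39,0],[42,3],[44,6],[49,0]]
[[7,12],[11,10],[18,0],[31,15],[39,0],[42,3],[44,6],[49,0]]
[[7,12],[11,10],[18,0],[31,15],[39,3],[40,0],[42,3],[44,6],[49,0]]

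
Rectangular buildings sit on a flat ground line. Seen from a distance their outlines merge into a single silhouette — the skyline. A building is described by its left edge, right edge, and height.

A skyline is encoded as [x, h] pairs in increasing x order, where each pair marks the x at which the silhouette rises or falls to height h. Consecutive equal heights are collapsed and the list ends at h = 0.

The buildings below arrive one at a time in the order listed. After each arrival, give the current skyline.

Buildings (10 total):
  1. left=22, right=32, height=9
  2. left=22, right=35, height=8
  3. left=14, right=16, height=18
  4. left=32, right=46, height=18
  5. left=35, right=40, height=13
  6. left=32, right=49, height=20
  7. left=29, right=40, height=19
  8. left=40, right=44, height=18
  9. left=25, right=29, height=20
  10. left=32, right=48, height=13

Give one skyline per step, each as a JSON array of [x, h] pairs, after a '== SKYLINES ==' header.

== SKYLINES ==
[[22,9],[32,0]]
[[22,9],[32,8],[35,0]]
[[14,18],[16,0],[22,9],[32,8],[35,0]]
[[14,18],[16,0],[22,9],[32,18],[46,0]]
[[14,18],[16,0],[22,9],[32,18],[46,0]]
[[14,18],[16,0],[22,9],[32,20],[49,0]]
[[14,18],[16,0],[22,9],[29,19],[32,20],[49,0]]
[[14,18],[16,0],[22,9],[29,19],[32,20],[49,0]]
[[14,18],[16,0],[22,9],[25,20],[29,19],[32,20],[49,0]]
[[14,18],[16,0],[22,9],[25,20],[29,19],[32,20],[49,0]]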